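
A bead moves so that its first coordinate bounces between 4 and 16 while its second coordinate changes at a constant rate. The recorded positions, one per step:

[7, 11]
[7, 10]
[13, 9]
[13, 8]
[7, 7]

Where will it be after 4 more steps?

[7, 3]

The first coordinate reflects between 4 and 16, moving 6 per step.
  step 5: 7 → 7
  step 6: 7 → 13
  step 7: 13 → 13
  step 8: 13 → 7
The second coordinate changes by -1 each step: at step 8 it is 3.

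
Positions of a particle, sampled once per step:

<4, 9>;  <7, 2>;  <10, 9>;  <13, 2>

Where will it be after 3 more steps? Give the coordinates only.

<22, 9>

First: linear, +3 per step → 22 at step 6.
Second: cycles through 9, 2 every 2 steps. Step 6 lands at position 0 of the cycle → 9.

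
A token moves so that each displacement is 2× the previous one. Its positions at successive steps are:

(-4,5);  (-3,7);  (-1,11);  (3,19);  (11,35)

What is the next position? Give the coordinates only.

The jumps are (+1,+2), (+2,+4), (+4,+8), (+8,+16) — a geometric progression with ratio 2.
step 5: (11,35) + (+16,+32) → (27,67)

(27,67)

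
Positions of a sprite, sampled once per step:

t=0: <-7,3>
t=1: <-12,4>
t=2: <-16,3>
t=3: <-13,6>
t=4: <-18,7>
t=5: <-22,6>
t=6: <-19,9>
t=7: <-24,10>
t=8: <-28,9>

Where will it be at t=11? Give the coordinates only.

Differencing gives <-5,+1>, <-4,-1>, <+3,+3>, <-5,+1>, <-4,-1>, <+3,+3>, <-5,+1>, <-4,-1>. This is the pattern <-5,+1>, <-4,-1>, <+3,+3> repeated.
step 9: apply <+3,+3> → <-25,12>
step 10: apply <-5,+1> → <-30,13>
step 11: apply <-4,-1> → <-34,12>

<-34,12>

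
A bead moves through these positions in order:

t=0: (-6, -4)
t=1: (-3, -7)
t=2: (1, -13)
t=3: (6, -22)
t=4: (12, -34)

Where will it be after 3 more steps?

First differences are (+3, -3), (+4, -6), (+5, -9), (+6, -12); their common second difference is (+1, -3) (constant acceleration).
step 5: (12, -34) + (+7, -15) → (19, -49)
step 6: (19, -49) + (+8, -18) → (27, -67)
step 7: (27, -67) + (+9, -21) → (36, -88)

(36, -88)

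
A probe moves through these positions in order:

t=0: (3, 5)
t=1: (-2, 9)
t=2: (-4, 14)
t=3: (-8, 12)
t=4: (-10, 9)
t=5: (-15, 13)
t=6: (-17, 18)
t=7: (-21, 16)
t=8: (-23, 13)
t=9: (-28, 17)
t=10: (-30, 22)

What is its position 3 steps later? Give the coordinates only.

(-41, 21)

Step-to-step displacements: (-5, +4), (-2, +5), (-4, -2), (-2, -3), (-5, +4), (-2, +5), (-4, -2), (-2, -3), (-5, +4), (-2, +5) — a repeating cycle of length 4.
step 11: apply (-4, -2) → (-34, 20)
step 12: apply (-2, -3) → (-36, 17)
step 13: apply (-5, +4) → (-41, 21)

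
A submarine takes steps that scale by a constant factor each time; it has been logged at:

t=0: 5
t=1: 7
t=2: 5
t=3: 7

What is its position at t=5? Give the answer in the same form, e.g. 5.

7

Consecutive displacements +2, -2, +2 scale by a factor of -1 each step.
step 4: 7 − 2 → 5
step 5: 5 + 2 → 7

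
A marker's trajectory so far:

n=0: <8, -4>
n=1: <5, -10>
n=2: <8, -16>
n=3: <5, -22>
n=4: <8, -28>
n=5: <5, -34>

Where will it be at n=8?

The first coordinate repeats the cycle [8, 5] with period 2; step 8 mod 2 = 0, giving 8.
The second coordinate changes by -6 each step, so at step 8 it is -4 + 8·(-6) = -52.

<8, -52>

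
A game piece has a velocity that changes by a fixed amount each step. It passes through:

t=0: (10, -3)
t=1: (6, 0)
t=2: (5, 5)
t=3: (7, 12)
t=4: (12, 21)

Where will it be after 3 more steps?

(45, 60)

First differences are (-4, +3), (-1, +5), (+2, +7), (+5, +9); their common second difference is (+3, +2) (constant acceleration).
step 5: (12, 21) + (+8, +11) → (20, 32)
step 6: (20, 32) + (+11, +13) → (31, 45)
step 7: (31, 45) + (+14, +15) → (45, 60)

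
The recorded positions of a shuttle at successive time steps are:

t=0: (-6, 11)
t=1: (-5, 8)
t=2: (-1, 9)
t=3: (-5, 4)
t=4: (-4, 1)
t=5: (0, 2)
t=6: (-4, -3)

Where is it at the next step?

(-3, -6)

Step-to-step displacements: (+1, -3), (+4, +1), (-4, -5), (+1, -3), (+4, +1), (-4, -5) — a repeating cycle of length 3.
step 7: apply (+1, -3) → (-3, -6)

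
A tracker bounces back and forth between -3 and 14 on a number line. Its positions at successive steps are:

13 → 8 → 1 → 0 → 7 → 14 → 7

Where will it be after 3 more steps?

8

The value travels 7 per step and bounces off the walls at -3 and 14.
  step 7: 7 → 0
  step 8: 0 → 1
  step 9: 1 → 8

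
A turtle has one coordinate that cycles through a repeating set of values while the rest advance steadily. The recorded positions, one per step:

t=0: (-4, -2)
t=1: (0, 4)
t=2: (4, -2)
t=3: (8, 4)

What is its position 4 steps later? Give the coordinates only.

(24, 4)

First: linear, +4 per step → 24 at step 7.
Second: cycles through -2, 4 every 2 steps. Step 7 lands at position 1 of the cycle → 4.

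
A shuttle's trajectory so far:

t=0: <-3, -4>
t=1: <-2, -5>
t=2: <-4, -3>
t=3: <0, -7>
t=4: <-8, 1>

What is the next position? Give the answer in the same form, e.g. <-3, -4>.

Step-to-step displacements: <+1, -1>, <-2, +2>, <+4, -4>, <-8, +8>; each is -2× the previous.
step 5: <-8, 1> + <+16, -16> → <8, -15>

<8, -15>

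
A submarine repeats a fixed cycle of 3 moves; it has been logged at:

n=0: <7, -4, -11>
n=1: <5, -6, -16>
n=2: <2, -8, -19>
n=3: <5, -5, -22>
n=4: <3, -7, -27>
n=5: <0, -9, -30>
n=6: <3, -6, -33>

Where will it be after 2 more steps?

<-2, -10, -41>

Step-to-step displacements: <-2, -2, -5>, <-3, -2, -3>, <+3, +3, -3>, <-2, -2, -5>, <-3, -2, -3>, <+3, +3, -3> — a repeating cycle of length 3.
step 7: apply <-2, -2, -5> → <1, -8, -38>
step 8: apply <-3, -2, -3> → <-2, -10, -41>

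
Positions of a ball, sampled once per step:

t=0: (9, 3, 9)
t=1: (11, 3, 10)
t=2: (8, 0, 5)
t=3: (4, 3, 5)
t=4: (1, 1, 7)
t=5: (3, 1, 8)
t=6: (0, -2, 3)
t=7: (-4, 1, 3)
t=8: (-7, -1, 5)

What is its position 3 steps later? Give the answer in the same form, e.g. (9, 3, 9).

(-12, -1, 1)

Differencing gives (+2, +0, +1), (-3, -3, -5), (-4, +3, +0), (-3, -2, +2), (+2, +0, +1), (-3, -3, -5), (-4, +3, +0), (-3, -2, +2). This is the pattern (+2, +0, +1), (-3, -3, -5), (-4, +3, +0), (-3, -2, +2) repeated.
step 9: apply (+2, +0, +1) → (-5, -1, 6)
step 10: apply (-3, -3, -5) → (-8, -4, 1)
step 11: apply (-4, +3, +0) → (-12, -1, 1)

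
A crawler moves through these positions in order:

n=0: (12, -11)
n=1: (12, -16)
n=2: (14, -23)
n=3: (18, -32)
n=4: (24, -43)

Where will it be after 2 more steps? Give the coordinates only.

Taking differences between consecutive positions: (+0, -5), (+2, -7), (+4, -9), (+6, -11). These grow by (+2, -2) each step.
step 5: (24, -43) + (+8, -13) → (32, -56)
step 6: (32, -56) + (+10, -15) → (42, -71)

(42, -71)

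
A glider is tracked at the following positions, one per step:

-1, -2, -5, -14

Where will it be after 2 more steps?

-122

The jumps are -1, -3, -9 — a geometric progression with ratio 3.
step 4: -14 − 27 → -41
step 5: -41 − 81 → -122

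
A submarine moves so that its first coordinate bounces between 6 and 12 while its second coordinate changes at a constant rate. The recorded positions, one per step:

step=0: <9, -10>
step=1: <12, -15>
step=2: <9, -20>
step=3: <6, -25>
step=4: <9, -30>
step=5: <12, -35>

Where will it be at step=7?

<6, -45>

The first coordinate travels 3 per step and bounces off the walls at 6 and 12.
  step 6: 12 → 9
  step 7: 9 → 6
The second coordinate changes by -5 each step: at step 7 it is -45.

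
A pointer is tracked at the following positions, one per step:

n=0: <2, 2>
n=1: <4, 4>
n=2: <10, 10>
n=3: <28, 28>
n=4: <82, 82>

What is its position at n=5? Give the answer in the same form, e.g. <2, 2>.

The jumps are <+2, +2>, <+6, +6>, <+18, +18>, <+54, +54> — a geometric progression with ratio 3.
step 5: <82, 82> + <+162, +162> → <244, 244>

<244, 244>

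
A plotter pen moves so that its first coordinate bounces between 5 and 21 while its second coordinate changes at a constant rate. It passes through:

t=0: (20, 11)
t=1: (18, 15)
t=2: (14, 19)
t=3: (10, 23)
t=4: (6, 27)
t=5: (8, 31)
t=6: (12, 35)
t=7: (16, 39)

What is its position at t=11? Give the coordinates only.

(10, 55)

The first coordinate reflects between 5 and 21, moving 4 per step.
  step 8: 16 → 20
  step 9: 20 → 18
  step 10: 18 → 14
  step 11: 14 → 10
The second coordinate changes by +4 each step: at step 11 it is 55.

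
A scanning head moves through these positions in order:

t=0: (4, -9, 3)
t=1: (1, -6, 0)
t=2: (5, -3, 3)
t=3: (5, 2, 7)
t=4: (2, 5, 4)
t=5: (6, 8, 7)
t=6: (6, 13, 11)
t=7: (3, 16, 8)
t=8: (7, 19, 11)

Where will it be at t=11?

(8, 30, 15)

Differencing gives (-3, +3, -3), (+4, +3, +3), (+0, +5, +4), (-3, +3, -3), (+4, +3, +3), (+0, +5, +4), (-3, +3, -3), (+4, +3, +3). This is the pattern (-3, +3, -3), (+4, +3, +3), (+0, +5, +4) repeated.
step 9: apply (+0, +5, +4) → (7, 24, 15)
step 10: apply (-3, +3, -3) → (4, 27, 12)
step 11: apply (+4, +3, +3) → (8, 30, 15)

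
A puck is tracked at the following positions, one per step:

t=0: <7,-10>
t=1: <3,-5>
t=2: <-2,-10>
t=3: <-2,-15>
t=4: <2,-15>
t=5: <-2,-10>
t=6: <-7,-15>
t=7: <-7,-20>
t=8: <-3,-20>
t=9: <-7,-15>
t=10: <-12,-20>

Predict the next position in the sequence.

Differencing gives <-4,+5>, <-5,-5>, <+0,-5>, <+4,+0>, <-4,+5>, <-5,-5>, <+0,-5>, <+4,+0>, <-4,+5>, <-5,-5>. This is the pattern <-4,+5>, <-5,-5>, <+0,-5>, <+4,+0> repeated.
step 11: apply <+0,-5> → <-12,-25>

<-12,-25>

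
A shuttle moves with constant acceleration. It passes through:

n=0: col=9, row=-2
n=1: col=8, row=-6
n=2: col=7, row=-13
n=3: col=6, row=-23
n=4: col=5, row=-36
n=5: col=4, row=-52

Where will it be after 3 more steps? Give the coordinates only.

col=1, row=-118

Successive displacements: (-1,-4), (-1,-7), (-1,-10), (-1,-13), (-1,-16) — each changes by (+0,-3).
step 6: col=4, row=-52 + (-1,-19) → col=3, row=-71
step 7: col=3, row=-71 + (-1,-22) → col=2, row=-93
step 8: col=2, row=-93 + (-1,-25) → col=1, row=-118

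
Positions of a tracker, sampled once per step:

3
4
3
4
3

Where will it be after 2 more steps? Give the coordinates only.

3

Consecutive displacements +1, -1, +1, -1 scale by a factor of -1 each step.
step 5: 3 + 1 → 4
step 6: 4 − 1 → 3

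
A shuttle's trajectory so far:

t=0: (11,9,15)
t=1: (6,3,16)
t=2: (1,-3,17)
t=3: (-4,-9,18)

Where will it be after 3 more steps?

The position changes by (-5,-6,+1) every step.
step 4: (-4,-9,18) + (-5,-6,+1) → (-9,-15,19)
step 5: (-9,-15,19) + (-5,-6,+1) → (-14,-21,20)
step 6: (-14,-21,20) + (-5,-6,+1) → (-19,-27,21)

(-19,-27,21)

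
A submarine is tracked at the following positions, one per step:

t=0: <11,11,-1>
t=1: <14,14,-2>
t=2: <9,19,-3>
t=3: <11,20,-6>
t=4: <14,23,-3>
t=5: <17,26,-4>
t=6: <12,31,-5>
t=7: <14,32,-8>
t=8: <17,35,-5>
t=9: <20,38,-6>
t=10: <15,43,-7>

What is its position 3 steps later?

<23,50,-8>

Differencing gives <+3,+3,-1>, <-5,+5,-1>, <+2,+1,-3>, <+3,+3,+3>, <+3,+3,-1>, <-5,+5,-1>, <+2,+1,-3>, <+3,+3,+3>, <+3,+3,-1>, <-5,+5,-1>. This is the pattern <+3,+3,-1>, <-5,+5,-1>, <+2,+1,-3>, <+3,+3,+3> repeated.
step 11: apply <+2,+1,-3> → <17,44,-10>
step 12: apply <+3,+3,+3> → <20,47,-7>
step 13: apply <+3,+3,-1> → <23,50,-8>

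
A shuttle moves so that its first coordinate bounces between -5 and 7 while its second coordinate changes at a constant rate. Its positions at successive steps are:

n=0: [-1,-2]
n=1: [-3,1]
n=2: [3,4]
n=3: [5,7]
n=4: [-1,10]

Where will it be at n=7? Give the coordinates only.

The first coordinate travels 6 per step and bounces off the walls at -5 and 7.
  step 5: -1 → -3
  step 6: -3 → 3
  step 7: 3 → 5
The second coordinate changes by +3 each step: at step 7 it is 19.

[5,19]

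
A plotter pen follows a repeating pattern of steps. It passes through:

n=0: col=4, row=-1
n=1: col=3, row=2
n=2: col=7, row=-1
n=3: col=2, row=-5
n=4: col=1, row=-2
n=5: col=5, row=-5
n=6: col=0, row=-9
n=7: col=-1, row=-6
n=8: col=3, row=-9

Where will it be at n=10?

Step-to-step displacements: (-1, +3), (+4, -3), (-5, -4), (-1, +3), (+4, -3), (-5, -4), (-1, +3), (+4, -3) — a repeating cycle of length 3.
step 9: apply (-5, -4) → col=-2, row=-13
step 10: apply (-1, +3) → col=-3, row=-10

col=-3, row=-10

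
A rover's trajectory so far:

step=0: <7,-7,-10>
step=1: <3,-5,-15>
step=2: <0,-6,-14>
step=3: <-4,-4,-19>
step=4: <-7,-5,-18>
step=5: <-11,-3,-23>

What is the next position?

Differencing gives <-4,+2,-5>, <-3,-1,+1>, <-4,+2,-5>, <-3,-1,+1>, <-4,+2,-5>. This is the pattern <-4,+2,-5>, <-3,-1,+1> repeated.
step 6: apply <-3,-1,+1> → <-14,-4,-22>

<-14,-4,-22>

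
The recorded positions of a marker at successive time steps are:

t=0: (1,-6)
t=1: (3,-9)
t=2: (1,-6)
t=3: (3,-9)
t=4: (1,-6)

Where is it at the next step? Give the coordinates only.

(3,-9)

The jumps are (+2,-3), (-2,+3), (+2,-3), (-2,+3) — a geometric progression with ratio -1.
step 5: (1,-6) + (+2,-3) → (3,-9)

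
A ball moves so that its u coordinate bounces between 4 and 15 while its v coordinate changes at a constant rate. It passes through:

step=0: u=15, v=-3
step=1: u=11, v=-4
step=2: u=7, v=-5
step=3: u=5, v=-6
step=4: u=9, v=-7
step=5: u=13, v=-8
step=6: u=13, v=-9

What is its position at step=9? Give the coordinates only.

u=7, v=-12

The u coordinate travels 4 per step and bounces off the walls at 4 and 15.
  step 7: 13 → 9
  step 8: 9 → 5
  step 9: 5 → 7
The v coordinate changes by -1 each step: at step 9 it is -12.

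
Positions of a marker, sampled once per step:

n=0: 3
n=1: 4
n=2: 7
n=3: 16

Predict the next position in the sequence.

The jumps are +1, +3, +9 — a geometric progression with ratio 3.
step 4: 16 + 27 → 43

43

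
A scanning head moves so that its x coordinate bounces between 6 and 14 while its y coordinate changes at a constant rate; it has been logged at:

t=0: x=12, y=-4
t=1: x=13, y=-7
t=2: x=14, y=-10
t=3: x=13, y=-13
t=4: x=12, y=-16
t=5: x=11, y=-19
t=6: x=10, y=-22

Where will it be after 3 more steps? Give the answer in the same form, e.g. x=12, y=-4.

x=7, y=-31

The x coordinate travels 1 per step and bounces off the walls at 6 and 14.
  step 7: 10 → 9
  step 8: 9 → 8
  step 9: 8 → 7
The y coordinate changes by -3 each step: at step 9 it is -31.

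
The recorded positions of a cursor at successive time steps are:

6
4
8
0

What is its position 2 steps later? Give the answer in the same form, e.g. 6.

Step-to-step displacements: -2, +4, -8; each is -2× the previous.
step 4: 0 + 16 → 16
step 5: 16 − 32 → -16

-16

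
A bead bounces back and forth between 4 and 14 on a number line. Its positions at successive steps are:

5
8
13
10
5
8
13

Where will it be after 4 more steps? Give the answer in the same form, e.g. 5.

13

The value travels 5 per step and bounces off the walls at 4 and 14.
  step 7: 13 → 10
  step 8: 10 → 5
  step 9: 5 → 8
  step 10: 8 → 13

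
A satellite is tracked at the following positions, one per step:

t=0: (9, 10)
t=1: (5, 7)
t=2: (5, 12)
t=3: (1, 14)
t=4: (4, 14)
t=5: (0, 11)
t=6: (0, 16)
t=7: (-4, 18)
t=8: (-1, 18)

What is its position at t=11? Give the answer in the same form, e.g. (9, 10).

(-9, 22)

The moves between consecutive positions are (-4, -3), (+0, +5), (-4, +2), (+3, +0), (-4, -3), (+0, +5), (-4, +2), (+3, +0); they repeat the 4-cycle [(-4, -3), (+0, +5), (-4, +2), (+3, +0)].
step 9: apply (-4, -3) → (-5, 15)
step 10: apply (+0, +5) → (-5, 20)
step 11: apply (-4, +2) → (-9, 22)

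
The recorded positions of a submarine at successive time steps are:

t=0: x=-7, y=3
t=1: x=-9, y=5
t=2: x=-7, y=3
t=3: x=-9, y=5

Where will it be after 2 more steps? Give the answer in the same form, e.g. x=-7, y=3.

The jumps are (-2,+2), (+2,-2), (-2,+2) — a geometric progression with ratio -1.
step 4: x=-9, y=5 + (+2,-2) → x=-7, y=3
step 5: x=-7, y=3 + (-2,+2) → x=-9, y=5

x=-9, y=5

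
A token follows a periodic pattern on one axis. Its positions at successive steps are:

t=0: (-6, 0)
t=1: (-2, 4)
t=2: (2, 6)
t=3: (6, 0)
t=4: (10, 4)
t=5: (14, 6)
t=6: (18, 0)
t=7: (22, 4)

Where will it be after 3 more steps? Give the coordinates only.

The first coordinate changes by +4 each step, so at step 10 it is -6 + 10·(4) = 34.
The second coordinate repeats the cycle [0, 4, 6] with period 3; step 10 mod 3 = 1, giving 4.

(34, 4)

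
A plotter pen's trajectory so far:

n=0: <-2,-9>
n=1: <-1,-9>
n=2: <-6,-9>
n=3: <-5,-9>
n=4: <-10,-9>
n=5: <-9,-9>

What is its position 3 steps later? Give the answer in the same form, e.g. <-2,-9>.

<-18,-9>

Differencing gives <+1,+0>, <-5,+0>, <+1,+0>, <-5,+0>, <+1,+0>. This is the pattern <+1,+0>, <-5,+0> repeated.
step 6: apply <-5,+0> → <-14,-9>
step 7: apply <+1,+0> → <-13,-9>
step 8: apply <-5,+0> → <-18,-9>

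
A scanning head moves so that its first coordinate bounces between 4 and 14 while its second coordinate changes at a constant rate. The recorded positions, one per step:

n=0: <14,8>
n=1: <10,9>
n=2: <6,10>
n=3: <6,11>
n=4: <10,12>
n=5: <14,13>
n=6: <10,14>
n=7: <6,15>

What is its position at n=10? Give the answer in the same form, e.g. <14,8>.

<14,18>

The first coordinate reflects between 4 and 14, moving 4 per step.
  step 8: 6 → 6
  step 9: 6 → 10
  step 10: 10 → 14
The second coordinate changes by +1 each step: at step 10 it is 18.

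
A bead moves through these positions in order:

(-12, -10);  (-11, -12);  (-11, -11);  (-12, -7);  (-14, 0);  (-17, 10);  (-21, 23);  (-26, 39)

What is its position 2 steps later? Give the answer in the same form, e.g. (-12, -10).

Successive displacements: (+1, -2), (+0, +1), (-1, +4), (-2, +7), (-3, +10), (-4, +13), (-5, +16) — each changes by (-1, +3).
step 8: (-26, 39) + (-6, +19) → (-32, 58)
step 9: (-32, 58) + (-7, +22) → (-39, 80)

(-39, 80)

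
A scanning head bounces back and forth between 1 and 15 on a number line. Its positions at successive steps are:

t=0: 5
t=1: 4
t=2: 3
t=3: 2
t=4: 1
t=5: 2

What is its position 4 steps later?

The value reflects between 1 and 15, moving 1 per step.
  step 6: 2 → 3
  step 7: 3 → 4
  step 8: 4 → 5
  step 9: 5 → 6

6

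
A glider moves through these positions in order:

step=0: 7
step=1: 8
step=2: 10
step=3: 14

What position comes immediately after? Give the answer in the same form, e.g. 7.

The jumps are +1, +2, +4 — a geometric progression with ratio 2.
step 4: 14 + 8 → 22

22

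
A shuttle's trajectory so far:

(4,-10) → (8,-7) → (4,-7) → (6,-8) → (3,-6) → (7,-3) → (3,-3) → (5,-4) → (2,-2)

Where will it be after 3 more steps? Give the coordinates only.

(4,0)

Differencing gives (+4,+3), (-4,+0), (+2,-1), (-3,+2), (+4,+3), (-4,+0), (+2,-1), (-3,+2). This is the pattern (+4,+3), (-4,+0), (+2,-1), (-3,+2) repeated.
step 9: apply (+4,+3) → (6,1)
step 10: apply (-4,+0) → (2,1)
step 11: apply (+2,-1) → (4,0)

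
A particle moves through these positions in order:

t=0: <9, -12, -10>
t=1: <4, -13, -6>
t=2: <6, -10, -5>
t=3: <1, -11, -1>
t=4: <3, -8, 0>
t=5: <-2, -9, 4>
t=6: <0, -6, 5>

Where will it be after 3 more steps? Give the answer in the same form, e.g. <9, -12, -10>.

The moves between consecutive positions are <-5, -1, +4>, <+2, +3, +1>, <-5, -1, +4>, <+2, +3, +1>, <-5, -1, +4>, <+2, +3, +1>; they repeat the 2-cycle [<-5, -1, +4>, <+2, +3, +1>].
step 7: apply <-5, -1, +4> → <-5, -7, 9>
step 8: apply <+2, +3, +1> → <-3, -4, 10>
step 9: apply <-5, -1, +4> → <-8, -5, 14>

<-8, -5, 14>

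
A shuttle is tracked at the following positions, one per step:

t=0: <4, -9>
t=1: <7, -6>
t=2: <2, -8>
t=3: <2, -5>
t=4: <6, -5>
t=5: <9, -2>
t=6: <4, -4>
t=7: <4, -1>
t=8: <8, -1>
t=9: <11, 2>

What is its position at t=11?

<6, 3>

Step-to-step displacements: <+3, +3>, <-5, -2>, <+0, +3>, <+4, +0>, <+3, +3>, <-5, -2>, <+0, +3>, <+4, +0>, <+3, +3> — a repeating cycle of length 4.
step 10: apply <-5, -2> → <6, 0>
step 11: apply <+0, +3> → <6, 3>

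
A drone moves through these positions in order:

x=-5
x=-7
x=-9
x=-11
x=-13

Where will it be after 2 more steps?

x=-17

The position changes by -2 every step.
step 5: -13 − 2 → x=-15
step 6: -15 − 2 → x=-17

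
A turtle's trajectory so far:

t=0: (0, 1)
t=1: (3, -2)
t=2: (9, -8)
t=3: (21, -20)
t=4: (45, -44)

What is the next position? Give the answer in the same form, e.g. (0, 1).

(93, -92)

The jumps are (+3, -3), (+6, -6), (+12, -12), (+24, -24) — a geometric progression with ratio 2.
step 5: (45, -44) + (+48, -48) → (93, -92)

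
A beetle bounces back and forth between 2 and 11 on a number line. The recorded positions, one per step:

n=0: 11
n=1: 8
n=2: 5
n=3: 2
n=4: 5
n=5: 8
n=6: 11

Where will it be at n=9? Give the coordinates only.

The value travels 3 per step and bounces off the walls at 2 and 11.
  step 7: 11 → 8
  step 8: 8 → 5
  step 9: 5 → 2

2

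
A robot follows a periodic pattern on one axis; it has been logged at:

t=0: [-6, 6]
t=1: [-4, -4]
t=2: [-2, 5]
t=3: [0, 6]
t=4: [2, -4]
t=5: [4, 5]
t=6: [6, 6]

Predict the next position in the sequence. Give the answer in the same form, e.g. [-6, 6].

First: linear, +2 per step → 8 at step 7.
Second: cycles through 6, -4, 5 every 3 steps. Step 7 lands at position 1 of the cycle → -4.

[8, -4]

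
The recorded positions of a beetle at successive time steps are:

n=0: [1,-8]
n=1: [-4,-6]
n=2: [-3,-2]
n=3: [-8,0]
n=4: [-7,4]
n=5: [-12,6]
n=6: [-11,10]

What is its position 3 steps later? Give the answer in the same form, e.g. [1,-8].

Step-to-step displacements: [-5,+2], [+1,+4], [-5,+2], [+1,+4], [-5,+2], [+1,+4] — a repeating cycle of length 2.
step 7: apply [-5,+2] → [-16,12]
step 8: apply [+1,+4] → [-15,16]
step 9: apply [-5,+2] → [-20,18]

[-20,18]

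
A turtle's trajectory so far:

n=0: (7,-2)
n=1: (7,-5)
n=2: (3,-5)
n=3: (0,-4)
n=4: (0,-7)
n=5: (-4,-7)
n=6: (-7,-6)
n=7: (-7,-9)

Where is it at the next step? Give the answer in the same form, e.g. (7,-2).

The moves between consecutive positions are (+0,-3), (-4,+0), (-3,+1), (+0,-3), (-4,+0), (-3,+1), (+0,-3); they repeat the 3-cycle [(+0,-3), (-4,+0), (-3,+1)].
step 8: apply (-4,+0) → (-11,-9)

(-11,-9)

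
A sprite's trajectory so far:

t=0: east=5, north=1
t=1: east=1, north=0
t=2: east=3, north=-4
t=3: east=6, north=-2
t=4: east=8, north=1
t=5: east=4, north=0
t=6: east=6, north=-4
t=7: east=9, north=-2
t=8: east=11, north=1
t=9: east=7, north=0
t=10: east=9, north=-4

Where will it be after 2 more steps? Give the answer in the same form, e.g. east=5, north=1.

Differencing gives (-4, -1), (+2, -4), (+3, +2), (+2, +3), (-4, -1), (+2, -4), (+3, +2), (+2, +3), (-4, -1), (+2, -4). This is the pattern (-4, -1), (+2, -4), (+3, +2), (+2, +3) repeated.
step 11: apply (+3, +2) → east=12, north=-2
step 12: apply (+2, +3) → east=14, north=1

east=14, north=1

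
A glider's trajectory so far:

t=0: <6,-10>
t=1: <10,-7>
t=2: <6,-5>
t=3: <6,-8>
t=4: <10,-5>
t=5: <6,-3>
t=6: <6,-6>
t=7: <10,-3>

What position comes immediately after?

<6,-1>

The moves between consecutive positions are <+4,+3>, <-4,+2>, <+0,-3>, <+4,+3>, <-4,+2>, <+0,-3>, <+4,+3>; they repeat the 3-cycle [<+4,+3>, <-4,+2>, <+0,-3>].
step 8: apply <-4,+2> → <6,-1>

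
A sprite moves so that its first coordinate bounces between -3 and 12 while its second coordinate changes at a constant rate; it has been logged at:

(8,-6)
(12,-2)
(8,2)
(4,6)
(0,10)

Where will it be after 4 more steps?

(10,26)

The first coordinate travels 4 per step and bounces off the walls at -3 and 12.
  step 5: 0 → -2
  step 6: -2 → 2
  step 7: 2 → 6
  step 8: 6 → 10
The second coordinate changes by +4 each step: at step 8 it is 26.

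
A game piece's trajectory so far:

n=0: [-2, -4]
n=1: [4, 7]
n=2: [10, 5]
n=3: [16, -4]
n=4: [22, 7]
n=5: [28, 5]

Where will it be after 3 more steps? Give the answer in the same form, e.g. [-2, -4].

[46, 5]

The first coordinate changes by +6 each step, so at step 8 it is -2 + 8·(6) = 46.
The second coordinate repeats the cycle [-4, 7, 5] with period 3; step 8 mod 3 = 2, giving 5.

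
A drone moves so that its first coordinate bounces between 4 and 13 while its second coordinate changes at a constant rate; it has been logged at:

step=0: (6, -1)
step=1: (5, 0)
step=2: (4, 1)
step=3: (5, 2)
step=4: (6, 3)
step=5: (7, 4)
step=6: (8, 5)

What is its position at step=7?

The first coordinate travels 1 per step and bounces off the walls at 4 and 13.
  step 7: 8 → 9
The second coordinate changes by +1 each step: at step 7 it is 6.

(9, 6)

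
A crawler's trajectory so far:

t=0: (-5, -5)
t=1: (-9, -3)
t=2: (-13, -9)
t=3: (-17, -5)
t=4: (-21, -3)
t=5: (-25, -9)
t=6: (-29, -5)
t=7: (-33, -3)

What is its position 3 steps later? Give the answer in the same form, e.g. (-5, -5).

(-45, -3)

The first coordinate changes by -4 each step, so at step 10 it is -5 + 10·(-4) = -45.
The second coordinate repeats the cycle [-5, -3, -9] with period 3; step 10 mod 3 = 1, giving -3.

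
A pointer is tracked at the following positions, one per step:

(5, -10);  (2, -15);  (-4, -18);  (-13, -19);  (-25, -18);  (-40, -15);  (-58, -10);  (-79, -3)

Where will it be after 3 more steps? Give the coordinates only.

Taking differences between consecutive positions: (-3, -5), (-6, -3), (-9, -1), (-12, +1), (-15, +3), (-18, +5), (-21, +7). These grow by (-3, +2) each step.
step 8: (-79, -3) + (-24, +9) → (-103, 6)
step 9: (-103, 6) + (-27, +11) → (-130, 17)
step 10: (-130, 17) + (-30, +13) → (-160, 30)

(-160, 30)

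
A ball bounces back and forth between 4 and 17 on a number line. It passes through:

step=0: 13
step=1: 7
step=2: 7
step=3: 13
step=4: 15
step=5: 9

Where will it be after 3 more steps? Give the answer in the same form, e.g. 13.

The value reflects between 4 and 17, moving 6 per step.
  step 6: 9 → 5
  step 7: 5 → 11
  step 8: 11 → 17

17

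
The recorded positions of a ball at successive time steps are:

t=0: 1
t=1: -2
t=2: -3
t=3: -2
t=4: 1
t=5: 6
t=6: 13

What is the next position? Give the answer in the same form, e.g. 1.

22

Taking differences between consecutive positions: -3, -1, +1, +3, +5, +7. These grow by +2 each step.
step 7: 13 + 9 → 22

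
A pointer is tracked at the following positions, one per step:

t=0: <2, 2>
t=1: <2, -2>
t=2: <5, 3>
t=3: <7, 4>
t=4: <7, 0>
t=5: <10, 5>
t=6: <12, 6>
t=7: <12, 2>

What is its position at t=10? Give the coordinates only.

<17, 4>

Differencing gives <+0, -4>, <+3, +5>, <+2, +1>, <+0, -4>, <+3, +5>, <+2, +1>, <+0, -4>. This is the pattern <+0, -4>, <+3, +5>, <+2, +1> repeated.
step 8: apply <+3, +5> → <15, 7>
step 9: apply <+2, +1> → <17, 8>
step 10: apply <+0, -4> → <17, 4>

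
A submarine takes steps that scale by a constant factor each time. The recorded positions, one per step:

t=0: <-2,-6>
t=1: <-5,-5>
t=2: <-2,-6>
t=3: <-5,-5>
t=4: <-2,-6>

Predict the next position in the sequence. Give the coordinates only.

<-5,-5>

The jumps are <-3,+1>, <+3,-1>, <-3,+1>, <+3,-1> — a geometric progression with ratio -1.
step 5: <-2,-6> + <-3,+1> → <-5,-5>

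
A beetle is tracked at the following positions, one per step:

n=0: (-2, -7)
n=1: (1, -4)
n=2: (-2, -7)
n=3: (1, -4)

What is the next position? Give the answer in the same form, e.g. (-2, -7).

(-2, -7)

The jumps are (+3, +3), (-3, -3), (+3, +3) — a geometric progression with ratio -1.
step 4: (1, -4) + (-3, -3) → (-2, -7)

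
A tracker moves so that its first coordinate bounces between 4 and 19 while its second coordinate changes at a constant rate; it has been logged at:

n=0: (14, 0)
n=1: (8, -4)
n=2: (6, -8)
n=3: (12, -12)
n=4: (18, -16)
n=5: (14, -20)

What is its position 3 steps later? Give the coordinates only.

(12, -32)

The first coordinate travels 6 per step and bounces off the walls at 4 and 19.
  step 6: 14 → 8
  step 7: 8 → 6
  step 8: 6 → 12
The second coordinate changes by -4 each step: at step 8 it is -32.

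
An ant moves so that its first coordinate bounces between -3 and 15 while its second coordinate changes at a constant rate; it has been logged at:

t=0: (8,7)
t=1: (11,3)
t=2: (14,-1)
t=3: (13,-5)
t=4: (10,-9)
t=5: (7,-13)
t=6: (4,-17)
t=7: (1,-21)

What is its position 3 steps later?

The first coordinate reflects between -3 and 15, moving 3 per step.
  step 8: 1 → -2
  step 9: -2 → -1
  step 10: -1 → 2
The second coordinate changes by -4 each step: at step 10 it is -33.

(2,-33)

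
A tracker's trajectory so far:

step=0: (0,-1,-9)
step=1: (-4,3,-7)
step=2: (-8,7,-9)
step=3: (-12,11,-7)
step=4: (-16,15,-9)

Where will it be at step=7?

The first coordinate changes by -4 each step, so at step 7 it is 0 + 7·(-4) = -28.
The second coordinate changes by +4 each step, so at step 7 it is -1 + 7·(4) = 27.
The third coordinate repeats the cycle [-9, -7] with period 2; step 7 mod 2 = 1, giving -7.

(-28,27,-7)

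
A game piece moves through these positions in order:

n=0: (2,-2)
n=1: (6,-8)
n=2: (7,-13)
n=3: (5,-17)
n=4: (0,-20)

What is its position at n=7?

(-33,-23)

Successive displacements: (+4,-6), (+1,-5), (-2,-4), (-5,-3) — each changes by (-3,+1).
step 5: (0,-20) + (-8,-2) → (-8,-22)
step 6: (-8,-22) + (-11,-1) → (-19,-23)
step 7: (-19,-23) + (-14,+0) → (-33,-23)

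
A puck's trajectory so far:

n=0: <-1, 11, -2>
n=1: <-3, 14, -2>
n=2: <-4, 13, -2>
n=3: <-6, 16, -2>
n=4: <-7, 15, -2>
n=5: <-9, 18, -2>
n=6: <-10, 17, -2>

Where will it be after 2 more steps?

The moves between consecutive positions are <-2, +3, +0>, <-1, -1, +0>, <-2, +3, +0>, <-1, -1, +0>, <-2, +3, +0>, <-1, -1, +0>; they repeat the 2-cycle [<-2, +3, +0>, <-1, -1, +0>].
step 7: apply <-2, +3, +0> → <-12, 20, -2>
step 8: apply <-1, -1, +0> → <-13, 19, -2>

<-13, 19, -2>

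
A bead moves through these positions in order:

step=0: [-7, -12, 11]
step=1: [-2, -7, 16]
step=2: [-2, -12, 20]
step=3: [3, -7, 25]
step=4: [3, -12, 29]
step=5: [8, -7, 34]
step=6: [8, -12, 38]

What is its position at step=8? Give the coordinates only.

Differencing gives [+5, +5, +5], [+0, -5, +4], [+5, +5, +5], [+0, -5, +4], [+5, +5, +5], [+0, -5, +4]. This is the pattern [+5, +5, +5], [+0, -5, +4] repeated.
step 7: apply [+5, +5, +5] → [13, -7, 43]
step 8: apply [+0, -5, +4] → [13, -12, 47]

[13, -12, 47]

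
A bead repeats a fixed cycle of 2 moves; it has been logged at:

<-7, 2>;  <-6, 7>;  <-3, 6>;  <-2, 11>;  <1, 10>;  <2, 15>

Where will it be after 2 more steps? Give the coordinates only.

<6, 19>

Differencing gives <+1, +5>, <+3, -1>, <+1, +5>, <+3, -1>, <+1, +5>. This is the pattern <+1, +5>, <+3, -1> repeated.
step 6: apply <+3, -1> → <5, 14>
step 7: apply <+1, +5> → <6, 19>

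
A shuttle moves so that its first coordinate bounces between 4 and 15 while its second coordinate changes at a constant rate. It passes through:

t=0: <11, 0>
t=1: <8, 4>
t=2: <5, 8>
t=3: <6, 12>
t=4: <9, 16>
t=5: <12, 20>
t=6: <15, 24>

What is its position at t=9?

The first coordinate reflects between 4 and 15, moving 3 per step.
  step 7: 15 → 12
  step 8: 12 → 9
  step 9: 9 → 6
The second coordinate changes by +4 each step: at step 9 it is 36.

<6, 36>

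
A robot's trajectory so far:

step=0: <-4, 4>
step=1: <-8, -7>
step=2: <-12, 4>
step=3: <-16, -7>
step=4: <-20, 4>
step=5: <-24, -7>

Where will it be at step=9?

First: linear, -4 per step → -40 at step 9.
Second: cycles through 4, -7 every 2 steps. Step 9 lands at position 1 of the cycle → -7.

<-40, -7>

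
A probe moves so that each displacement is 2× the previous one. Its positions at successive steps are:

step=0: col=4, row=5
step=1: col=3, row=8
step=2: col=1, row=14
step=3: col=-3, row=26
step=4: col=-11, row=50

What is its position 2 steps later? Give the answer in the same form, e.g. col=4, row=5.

The jumps are (-1,+3), (-2,+6), (-4,+12), (-8,+24) — a geometric progression with ratio 2.
step 5: col=-11, row=50 + (-16,+48) → col=-27, row=98
step 6: col=-27, row=98 + (-32,+96) → col=-59, row=194

col=-59, row=194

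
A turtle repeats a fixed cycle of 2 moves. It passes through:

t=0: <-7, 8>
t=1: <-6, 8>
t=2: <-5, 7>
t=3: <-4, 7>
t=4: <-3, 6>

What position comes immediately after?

Step-to-step displacements: <+1, +0>, <+1, -1>, <+1, +0>, <+1, -1> — a repeating cycle of length 2.
step 5: apply <+1, +0> → <-2, 6>

<-2, 6>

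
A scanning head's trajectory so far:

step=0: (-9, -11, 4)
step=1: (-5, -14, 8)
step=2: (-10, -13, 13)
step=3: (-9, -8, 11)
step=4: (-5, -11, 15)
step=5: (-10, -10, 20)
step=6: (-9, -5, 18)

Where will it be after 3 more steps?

Differencing gives (+4, -3, +4), (-5, +1, +5), (+1, +5, -2), (+4, -3, +4), (-5, +1, +5), (+1, +5, -2). This is the pattern (+4, -3, +4), (-5, +1, +5), (+1, +5, -2) repeated.
step 7: apply (+4, -3, +4) → (-5, -8, 22)
step 8: apply (-5, +1, +5) → (-10, -7, 27)
step 9: apply (+1, +5, -2) → (-9, -2, 25)

(-9, -2, 25)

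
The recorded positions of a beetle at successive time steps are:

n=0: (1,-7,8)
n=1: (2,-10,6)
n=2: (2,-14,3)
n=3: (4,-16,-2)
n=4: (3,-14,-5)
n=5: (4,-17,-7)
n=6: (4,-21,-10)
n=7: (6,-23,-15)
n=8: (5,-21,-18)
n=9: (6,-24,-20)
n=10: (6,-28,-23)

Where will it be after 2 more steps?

Differencing gives (+1,-3,-2), (+0,-4,-3), (+2,-2,-5), (-1,+2,-3), (+1,-3,-2), (+0,-4,-3), (+2,-2,-5), (-1,+2,-3), (+1,-3,-2), (+0,-4,-3). This is the pattern (+1,-3,-2), (+0,-4,-3), (+2,-2,-5), (-1,+2,-3) repeated.
step 11: apply (+2,-2,-5) → (8,-30,-28)
step 12: apply (-1,+2,-3) → (7,-28,-31)

(7,-28,-31)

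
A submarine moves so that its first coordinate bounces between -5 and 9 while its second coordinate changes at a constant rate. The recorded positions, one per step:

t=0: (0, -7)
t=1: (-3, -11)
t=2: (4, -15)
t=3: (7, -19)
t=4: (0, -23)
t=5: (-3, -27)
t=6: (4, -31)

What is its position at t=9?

(-3, -43)

The first coordinate travels 7 per step and bounces off the walls at -5 and 9.
  step 7: 4 → 7
  step 8: 7 → 0
  step 9: 0 → -3
The second coordinate changes by -4 each step: at step 9 it is -43.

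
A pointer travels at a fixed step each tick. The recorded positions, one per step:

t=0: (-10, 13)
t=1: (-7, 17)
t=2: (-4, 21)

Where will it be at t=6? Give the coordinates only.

(8, 37)

Constant displacement of (+3, +4) per step.
step 3: (-4, 21) + (+3, +4) → (-1, 25)
step 4: (-1, 25) + (+3, +4) → (2, 29)
step 5: (2, 29) + (+3, +4) → (5, 33)
step 6: (5, 33) + (+3, +4) → (8, 37)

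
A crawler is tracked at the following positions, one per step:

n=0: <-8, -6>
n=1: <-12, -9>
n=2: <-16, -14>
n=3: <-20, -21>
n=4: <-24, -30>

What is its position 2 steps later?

First differences are <-4, -3>, <-4, -5>, <-4, -7>, <-4, -9>; their common second difference is <+0, -2> (constant acceleration).
step 5: <-24, -30> + <-4, -11> → <-28, -41>
step 6: <-28, -41> + <-4, -13> → <-32, -54>

<-32, -54>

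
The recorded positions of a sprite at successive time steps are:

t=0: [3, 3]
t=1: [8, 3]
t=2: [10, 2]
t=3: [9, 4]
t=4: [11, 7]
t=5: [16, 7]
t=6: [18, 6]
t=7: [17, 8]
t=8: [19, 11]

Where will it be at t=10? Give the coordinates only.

Differencing gives [+5, +0], [+2, -1], [-1, +2], [+2, +3], [+5, +0], [+2, -1], [-1, +2], [+2, +3]. This is the pattern [+5, +0], [+2, -1], [-1, +2], [+2, +3] repeated.
step 9: apply [+5, +0] → [24, 11]
step 10: apply [+2, -1] → [26, 10]

[26, 10]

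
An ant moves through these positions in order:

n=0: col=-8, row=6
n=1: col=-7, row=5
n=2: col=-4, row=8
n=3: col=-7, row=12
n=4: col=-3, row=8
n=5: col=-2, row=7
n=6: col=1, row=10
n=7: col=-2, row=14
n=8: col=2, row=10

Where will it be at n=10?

Step-to-step displacements: (+1, -1), (+3, +3), (-3, +4), (+4, -4), (+1, -1), (+3, +3), (-3, +4), (+4, -4) — a repeating cycle of length 4.
step 9: apply (+1, -1) → col=3, row=9
step 10: apply (+3, +3) → col=6, row=12

col=6, row=12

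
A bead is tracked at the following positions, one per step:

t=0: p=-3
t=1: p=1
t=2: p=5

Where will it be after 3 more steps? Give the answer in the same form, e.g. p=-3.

p=17

The position changes by +4 every step.
step 3: 5 + 4 → p=9
step 4: 9 + 4 → p=13
step 5: 13 + 4 → p=17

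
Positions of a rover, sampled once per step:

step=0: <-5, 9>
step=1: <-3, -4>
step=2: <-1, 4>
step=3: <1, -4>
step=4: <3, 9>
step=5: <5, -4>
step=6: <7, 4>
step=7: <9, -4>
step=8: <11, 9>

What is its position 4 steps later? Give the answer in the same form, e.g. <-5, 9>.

First: linear, +2 per step → 19 at step 12.
Second: cycles through 9, -4, 4, -4 every 4 steps. Step 12 lands at position 0 of the cycle → 9.

<19, 9>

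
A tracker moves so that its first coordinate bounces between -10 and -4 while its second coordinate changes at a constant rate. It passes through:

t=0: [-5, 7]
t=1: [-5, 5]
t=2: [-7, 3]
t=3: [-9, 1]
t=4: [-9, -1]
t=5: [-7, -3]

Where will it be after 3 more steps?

[-7, -9]

The first coordinate travels 2 per step and bounces off the walls at -10 and -4.
  step 6: -7 → -5
  step 7: -5 → -5
  step 8: -5 → -7
The second coordinate changes by -2 each step: at step 8 it is -9.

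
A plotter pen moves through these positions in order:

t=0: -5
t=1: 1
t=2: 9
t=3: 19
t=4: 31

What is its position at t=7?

79

Successive displacements: +6, +8, +10, +12 — each changes by +2.
step 5: 31 + 14 → 45
step 6: 45 + 16 → 61
step 7: 61 + 18 → 79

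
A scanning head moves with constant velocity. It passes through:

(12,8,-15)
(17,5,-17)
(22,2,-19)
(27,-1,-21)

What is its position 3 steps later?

Each step adds (+5,-3,-2) to the position.
step 4: (27,-1,-21) + (+5,-3,-2) → (32,-4,-23)
step 5: (32,-4,-23) + (+5,-3,-2) → (37,-7,-25)
step 6: (37,-7,-25) + (+5,-3,-2) → (42,-10,-27)

(42,-10,-27)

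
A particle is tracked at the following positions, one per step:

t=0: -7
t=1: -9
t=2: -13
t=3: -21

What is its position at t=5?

-69

Step-to-step displacements: -2, -4, -8; each is 2× the previous.
step 4: -21 − 16 → -37
step 5: -37 − 32 → -69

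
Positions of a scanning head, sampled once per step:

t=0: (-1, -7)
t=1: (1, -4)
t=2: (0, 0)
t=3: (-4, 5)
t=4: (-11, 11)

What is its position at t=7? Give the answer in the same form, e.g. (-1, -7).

(-50, 35)

Taking differences between consecutive positions: (+2, +3), (-1, +4), (-4, +5), (-7, +6). These grow by (-3, +1) each step.
step 5: (-11, 11) + (-10, +7) → (-21, 18)
step 6: (-21, 18) + (-13, +8) → (-34, 26)
step 7: (-34, 26) + (-16, +9) → (-50, 35)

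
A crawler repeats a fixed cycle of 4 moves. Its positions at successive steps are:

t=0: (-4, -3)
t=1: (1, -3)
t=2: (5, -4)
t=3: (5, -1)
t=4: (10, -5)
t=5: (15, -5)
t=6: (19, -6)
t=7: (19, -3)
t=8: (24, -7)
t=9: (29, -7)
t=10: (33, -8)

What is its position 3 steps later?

The moves between consecutive positions are (+5, +0), (+4, -1), (+0, +3), (+5, -4), (+5, +0), (+4, -1), (+0, +3), (+5, -4), (+5, +0), (+4, -1); they repeat the 4-cycle [(+5, +0), (+4, -1), (+0, +3), (+5, -4)].
step 11: apply (+0, +3) → (33, -5)
step 12: apply (+5, -4) → (38, -9)
step 13: apply (+5, +0) → (43, -9)

(43, -9)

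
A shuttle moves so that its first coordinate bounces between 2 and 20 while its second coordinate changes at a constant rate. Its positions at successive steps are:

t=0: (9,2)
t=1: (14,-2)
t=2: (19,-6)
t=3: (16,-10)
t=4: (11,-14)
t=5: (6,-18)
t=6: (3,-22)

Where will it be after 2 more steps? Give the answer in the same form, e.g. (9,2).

(13,-30)

The first coordinate travels 5 per step and bounces off the walls at 2 and 20.
  step 7: 3 → 8
  step 8: 8 → 13
The second coordinate changes by -4 each step: at step 8 it is -30.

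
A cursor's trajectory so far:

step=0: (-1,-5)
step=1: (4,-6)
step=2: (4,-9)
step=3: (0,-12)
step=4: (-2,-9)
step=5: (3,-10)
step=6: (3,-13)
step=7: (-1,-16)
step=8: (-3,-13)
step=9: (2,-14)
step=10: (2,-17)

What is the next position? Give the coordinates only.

(-2,-20)

The moves between consecutive positions are (+5,-1), (+0,-3), (-4,-3), (-2,+3), (+5,-1), (+0,-3), (-4,-3), (-2,+3), (+5,-1), (+0,-3); they repeat the 4-cycle [(+5,-1), (+0,-3), (-4,-3), (-2,+3)].
step 11: apply (-4,-3) → (-2,-20)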